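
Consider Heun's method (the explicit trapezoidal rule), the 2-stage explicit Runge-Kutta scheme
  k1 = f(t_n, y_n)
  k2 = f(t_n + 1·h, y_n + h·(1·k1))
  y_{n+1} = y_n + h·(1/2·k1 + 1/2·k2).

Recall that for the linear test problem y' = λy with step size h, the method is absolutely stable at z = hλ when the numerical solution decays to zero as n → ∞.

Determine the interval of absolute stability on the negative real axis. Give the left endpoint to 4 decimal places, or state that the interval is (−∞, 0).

(-2.0000, 0).

With y'=λy (z=hλ):
  order 2, 2-stage ⇒ R(z)=1+z+z^2/2
  (e.g. R(-0.86)=0.50980, |R|=0.50980)

Find x<0 with |R(x)|<1.
x=-0.86: |R|=0.5098
|R(-2.34)|=1.3978 |R(-1.21)|=0.5221 |R(-1.03)|=0.5005
Bisect:
  x_lo=-2.3440 |R|=1.4032  x_hi=-0.1077 |R|=0.8981
  mid=-1.22584 |R|=0.52550 →hi
  mid=-1.78492 |R|=0.80805 →hi
  mid=-2.06445 |R|=1.06653 →lo
  mid=-1.92468 |R|=0.92752 →hi
  mid=-1.99457 |R|=0.99458 →hi
  mid=-2.02951 |R|=1.02995 →lo
  mid=-2.01204 |R|=1.01211 →lo
  ...
  [-2.00003,-1.99989] ⇒ x*=-2.0000
Interval (-2.0000, 0).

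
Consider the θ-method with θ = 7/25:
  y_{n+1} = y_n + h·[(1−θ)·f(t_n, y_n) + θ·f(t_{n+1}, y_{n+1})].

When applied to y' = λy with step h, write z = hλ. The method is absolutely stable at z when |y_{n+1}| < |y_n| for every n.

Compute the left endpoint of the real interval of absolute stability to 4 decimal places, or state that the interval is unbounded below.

z* = -4.5455.

Test eqn y'=λy, z=hλ:
  y_{n+1} = y_n + z·[18/25·y_n + 7/25·y_{n+1}] ⇒ (1 − 7/25z)y_{n+1} = (1 + 18/25z)y_n
  R(z) = (1 + 18/25z)/(1 − 7/25z).

Boundary: |R(x)|=1, x<0.
x=-0.79: |R|=0.3531
R=−1: 1+18/25x = −1+7/25x ⇒ -11/25x=2 ⇒ x=2/(-11/25)=-4.5455
Confirm numerically:
  x=-4.503: |R|=0.99174 <1
  x=-4.242: |R|=0.93897 <1
  x=-2.764: |R|=0.55813 <1
  x=-2.102: |R|=0.32321 <1
  x=-5.051: |R|=1.09214 >1
  x=-4.701: |R|=1.02955 >1
So |R|<1 on (-4.5455, 0).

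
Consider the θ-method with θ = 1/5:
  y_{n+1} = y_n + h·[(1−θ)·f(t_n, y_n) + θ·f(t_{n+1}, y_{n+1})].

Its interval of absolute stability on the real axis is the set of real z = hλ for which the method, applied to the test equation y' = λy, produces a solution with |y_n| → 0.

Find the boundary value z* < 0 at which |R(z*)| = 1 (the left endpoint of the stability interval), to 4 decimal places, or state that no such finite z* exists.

left endpoint -3.3333.

Test eqn y'=λy, z=hλ:
  y_{n+1} = y_n + z·[4/5·y_n + 1/5·y_{n+1}] ⇒ (1 − 1/5z)y_{n+1} = (1 + 4/5z)y_n
  ⇒ R(z) = (1 + 4/5z)/(1 − 1/5z).

Boundary: |R(x)|=1, x<0.
x=-0.72: |R|=0.3706
R=−1: 1+4/5x = −1+1/5x ⇒ -3/5x=2 ⇒ x=2/(-3/5)=-3.3333
Confirm numerically:
  x=-3.231: |R|=0.96270 <1
  x=-1.974: |R|=0.41526 <1
  x=-1.743: |R|=0.29245 <1
  x=-1.554: |R|=0.18554 <1
  x=-3.752: |R|=1.14351 >1
  x=-3.637: |R|=1.10548 >1
Interval (-3.3333, 0).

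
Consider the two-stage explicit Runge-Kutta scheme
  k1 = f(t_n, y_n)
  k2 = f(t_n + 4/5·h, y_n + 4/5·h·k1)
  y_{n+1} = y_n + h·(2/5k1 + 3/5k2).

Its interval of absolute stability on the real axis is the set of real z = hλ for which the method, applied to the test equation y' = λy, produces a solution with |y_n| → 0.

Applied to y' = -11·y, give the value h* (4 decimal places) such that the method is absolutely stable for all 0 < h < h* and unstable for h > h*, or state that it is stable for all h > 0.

(-2.0833,0); λ=-11 ⇒ h* = (25/12)/11 = 0.1894.

Set f=λy, z=hλ:
  k1=λy_n ⇒ h·k1=z·y_n;  k2=λ(1+4/5z)y_n ⇒ h·k2=z(1+4/5z)y_n
  y_{n+1}/y_n = 1 + 2/5z + 3/5z(1+4/5z) = 1 + z + 12/25z²
  so R(z) = 1 + z + 12/25z².

Solve |R(x)|<1 on ℝ⁻.
x=-1.36: |R|=0.5278
R=1: x+12/25x²=0 ⇒ x=−25/12=-2.0833; min R=1−1/(4·12/25)=0.4792>−1
Confirm numerically:
  x=-2.011: |R|=0.93018 <1
  x=-1.663: |R|=0.66447 <1
  x=-1.460: |R|=0.56317 <1
  x=-1.171: |R|=0.48720 <1
  x=-2.202: |R|=1.12543 >1
  x=-2.138: |R|=1.05610 >1
So |R|<1 on (-2.0833, 0).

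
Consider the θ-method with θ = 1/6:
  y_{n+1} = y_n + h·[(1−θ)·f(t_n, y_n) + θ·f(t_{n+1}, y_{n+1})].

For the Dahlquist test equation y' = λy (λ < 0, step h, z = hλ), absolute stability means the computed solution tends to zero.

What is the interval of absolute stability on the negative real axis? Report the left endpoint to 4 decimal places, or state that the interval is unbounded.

Set f=λy, z=hλ:
  y_{n+1} = y_n + z·[5/6·y_n + 1/6·y_{n+1}] ⇒ (1 − 1/6z)y_{n+1} = (1 + 5/6z)y_n
  R(z) = (1 + 5/6z)/(1 − 1/6z).

Boundary: |R(x)|=1, x<0.
x=-0.37: |R|=0.6515
R=−1: 1+5/6x = −1+1/6x ⇒ -2/3x=2 ⇒ x=2/(-2/3)=-3.0000
Confirm numerically:
  x=-2.278: |R|=0.65112 <1
  x=-2.121: |R|=0.56705 <1
  x=-1.913: |R|=0.45052 <1
  x=-1.480: |R|=0.18717 <1
  x=-3.223: |R|=1.09671 >1
  x=-3.024: |R|=1.01064 >1
So |R|<1 on (-3.0000, 0).

z∈(-3.0000,0).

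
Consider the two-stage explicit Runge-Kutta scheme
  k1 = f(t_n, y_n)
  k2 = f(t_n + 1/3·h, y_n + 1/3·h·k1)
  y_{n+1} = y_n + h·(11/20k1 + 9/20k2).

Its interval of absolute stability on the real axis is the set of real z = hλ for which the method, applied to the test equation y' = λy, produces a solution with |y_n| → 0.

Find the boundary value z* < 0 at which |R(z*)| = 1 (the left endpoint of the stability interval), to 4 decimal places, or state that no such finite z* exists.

left endpoint -6.6667.

Set f=λy, z=hλ:
  k1=λy_n ⇒ h·k1=z·y_n;  k2=λ(1+1/3z)y_n ⇒ h·k2=z(1+1/3z)y_n
  y_{n+1}/y_n = 1 + 11/20z + 9/20z(1+1/3z) = 1 + z + 3/20z²
  Hence R(z) = 1 + z + 3/20z².

Find x<0 with |R(x)|<1.
x=-1.06: |R|=0.1085
R=1: x+3/20x²=0 ⇒ x=−20/3=-6.6667; min R=1−1/(4·3/20)=-0.6667>−1
Confirm numerically:
  x=-5.628: |R|=0.12316 <1
  x=-4.726: |R|=0.37574 <1
  x=-3.119: |R|=0.65978 <1
  x=-3.053: |R|=0.65488 <1
  x=-6.941: |R|=1.28562 >1
  x=-6.728: |R|=1.06190 >1
  x=-6.708: |R|=1.04159 >1
Interval (-6.6667, 0).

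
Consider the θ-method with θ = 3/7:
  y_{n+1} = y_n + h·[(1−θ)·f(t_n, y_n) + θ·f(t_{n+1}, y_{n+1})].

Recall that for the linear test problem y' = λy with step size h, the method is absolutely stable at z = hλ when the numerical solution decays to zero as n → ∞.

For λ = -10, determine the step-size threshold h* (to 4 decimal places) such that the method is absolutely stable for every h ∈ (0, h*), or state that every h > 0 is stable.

Test eqn y'=λy, z=hλ:
  y_{n+1} = y_n + z·[4/7·y_n + 3/7·y_{n+1}] ⇒ (1 − 3/7z)y_{n+1} = (1 + 4/7z)y_n
  Hence R(z) = (1 + 4/7z)/(1 − 3/7z).

Boundary: |R(x)|=1, x<0.
x=-0.4: |R|=0.6585
R=−1: 1+4/7x = −1+3/7x ⇒ -1/7x=2 ⇒ x=2/(-1/7)=-14.0000
Confirm numerically:
  x=-8.559: |R|=0.83349 <1
  x=-8.327: |R|=0.82261 <1
  x=-7.316: |R|=0.76910 <1
  x=-14.568: |R|=1.01120 >1
  x=-14.527: |R|=1.01042 >1
  x=-14.193: |R|=1.00389 >1
Interval (-14.0000, 0).

(-14.0000,0); λ=-10 ⇒ h* = (14)/10 = 1.4000.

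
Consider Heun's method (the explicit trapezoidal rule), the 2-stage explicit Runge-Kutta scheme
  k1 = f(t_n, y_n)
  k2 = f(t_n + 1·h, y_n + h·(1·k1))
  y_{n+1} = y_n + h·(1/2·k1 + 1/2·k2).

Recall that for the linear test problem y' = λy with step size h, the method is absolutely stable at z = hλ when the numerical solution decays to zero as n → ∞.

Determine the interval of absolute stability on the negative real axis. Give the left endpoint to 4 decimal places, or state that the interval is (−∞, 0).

(-2.0000, 0).

On y'=λy, z=hλ:
  order 2, 2-stage ⇒ R(z)=1+z+z^2/2
  (e.g. R(-1.4)=0.58000, |R|=0.58000)

Need |R(x)|<1, x<0.
x=-1.4: |R|=0.5800
|R(-1.14)|=0.5098 |R(-1.06)|=0.5018 |R(-0.65)|=0.5613
Bisect:
  x_lo=-2.8442 |R|=2.2006  x_hi=-0.1148 |R|=0.8918
  mid=-1.47951 |R|=0.61496 →hi
  mid=-2.16186 |R|=1.17496 →lo
  mid=-1.82068 |R|=0.83676 →hi
  mid=-1.99127 |R|=0.99131 →hi
  mid=-2.07657 |R|=1.07950 →lo
  mid=-2.03392 |R|=1.03449 →lo
  mid=-2.01260 |R|=1.01267 →lo
  mid=-2.00193 |R|=1.00194 →lo
  mid=-1.99660 |R|=0.99661 →hi
  ...
  [-2.00010,-1.99993] ⇒ x*=-2.0000
Stable set (-2.0000, 0).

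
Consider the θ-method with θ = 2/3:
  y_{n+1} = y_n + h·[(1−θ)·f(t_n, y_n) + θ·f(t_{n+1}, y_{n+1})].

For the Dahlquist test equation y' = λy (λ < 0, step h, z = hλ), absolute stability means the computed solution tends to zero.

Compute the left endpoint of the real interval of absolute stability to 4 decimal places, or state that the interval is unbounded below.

(−∞, 0) — no finite endpoint.

On y'=λy, z=hλ:
  y_{n+1} = y_n + z·[1/3·y_n + 2/3·y_{n+1}] ⇒ (1 − 2/3z)y_{n+1} = (1 + 1/3z)y_n
  ⇒ R(z) = (1 + 1/3z)/(1 − 2/3z).

Boundary: |R(x)|=1, x<0.
x=-0.41: |R|=0.6780
x=-2: |R|=0.1429
x=-10: |R|=0.3043
x=-100: |R|=0.4778
θ=2/3≥1/2 ⇒ |1+1/3x|<|1−2/3x| ∀x<0 ⇒ stable on all of ℝ⁻.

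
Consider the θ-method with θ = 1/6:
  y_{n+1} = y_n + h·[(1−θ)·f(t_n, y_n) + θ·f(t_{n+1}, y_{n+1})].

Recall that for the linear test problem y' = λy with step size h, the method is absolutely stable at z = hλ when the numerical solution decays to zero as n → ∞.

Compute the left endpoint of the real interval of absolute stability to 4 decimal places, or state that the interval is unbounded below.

left endpoint -3.0000.

With y'=λy (z=hλ):
  y_{n+1} = y_n + z·[5/6·y_n + 1/6·y_{n+1}] ⇒ (1 − 1/6z)y_{n+1} = (1 + 5/6z)y_n
  R(z) = (1 + 5/6z)/(1 − 1/6z).

Solve |R(x)|<1 on ℝ⁻.
x=-1.08: |R|=0.0847
R=−1: 1+5/6x = −1+1/6x ⇒ -2/3x=2 ⇒ x=2/(-2/3)=-3.0000
Confirm numerically:
  x=-2.190: |R|=0.60440 <1
  x=-1.381: |R|=0.12261 <1
  x=-1.221: |R|=0.01454 <1
  x=-3.466: |R|=1.19692 >1
  x=-3.298: |R|=1.12820 >1
Interval (-3.0000, 0).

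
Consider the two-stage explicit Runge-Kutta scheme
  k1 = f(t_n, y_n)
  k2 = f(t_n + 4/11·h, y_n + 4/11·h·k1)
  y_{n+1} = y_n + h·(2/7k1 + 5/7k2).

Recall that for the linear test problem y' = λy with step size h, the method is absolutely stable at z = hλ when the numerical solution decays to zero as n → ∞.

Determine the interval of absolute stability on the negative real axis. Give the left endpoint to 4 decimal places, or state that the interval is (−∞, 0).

(-3.8500, 0).

With y'=λy (z=hλ):
  k1=λy_n ⇒ h·k1=z·y_n;  k2=λ(1+4/11z)y_n ⇒ h·k2=z(1+4/11z)y_n
  y_{n+1}/y_n = 1 + 2/7z + 5/7z(1+4/11z) = 1 + z + 20/77z²
  so R(z) = 1 + z + 20/77z².

Boundary: |R(x)|=1, x<0.
x=-0.45: |R|=0.6026
R=1: x+20/77x²=0 ⇒ x=−77/20=-3.8500; min R=1−1/(4·20/77)=0.0375>−1
Confirm numerically:
  x=-3.518: |R|=0.69663 <1
  x=-2.735: |R|=0.20792 <1
  x=-2.549: |R|=0.13864 <1
  x=-4.288: |R|=1.48783 >1
  x=-3.944: |R|=1.09630 >1
  x=-3.877: |R|=1.02719 >1
Interval (-3.8500, 0).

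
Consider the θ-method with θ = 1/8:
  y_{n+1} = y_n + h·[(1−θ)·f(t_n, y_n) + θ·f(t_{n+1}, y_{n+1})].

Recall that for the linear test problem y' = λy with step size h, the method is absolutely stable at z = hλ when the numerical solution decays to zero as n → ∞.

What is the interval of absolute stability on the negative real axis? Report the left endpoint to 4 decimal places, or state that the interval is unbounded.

z∈(-2.6667,0).

On y'=λy, z=hλ:
  y_{n+1} = y_n + z·[7/8·y_n + 1/8·y_{n+1}] ⇒ (1 − 1/8z)y_{n+1} = (1 + 7/8z)y_n
  so R(z) = (1 + 7/8z)/(1 − 1/8z).

Solve |R(x)|<1 on ℝ⁻.
x=-0.8: |R|=0.2727
R=−1: 1+7/8x = −1+1/8x ⇒ -3/4x=2 ⇒ x=2/(-3/4)=-2.6667
Confirm numerically:
  x=-2.072: |R|=0.64575 <1
  x=-1.683: |R|=0.39048 <1
  x=-1.203: |R|=0.04575 <1
  x=-1.121: |R|=0.01677 <1
  x=-3.022: |R|=1.19343 >1
  x=-2.748: |R|=1.04540 >1
So |R|<1 on (-2.6667, 0).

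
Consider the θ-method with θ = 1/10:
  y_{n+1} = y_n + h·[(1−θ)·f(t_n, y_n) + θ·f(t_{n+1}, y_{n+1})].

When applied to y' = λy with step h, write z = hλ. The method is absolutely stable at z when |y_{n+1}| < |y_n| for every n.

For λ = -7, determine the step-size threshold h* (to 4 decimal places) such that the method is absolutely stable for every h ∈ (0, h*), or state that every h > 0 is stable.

(-2.5000,0); λ=-7 ⇒ h* = (5/2)/7 = 0.3571.

Set f=λy, z=hλ:
  y_{n+1} = y_n + z·[9/10·y_n + 1/10·y_{n+1}] ⇒ (1 − 1/10z)y_{n+1} = (1 + 9/10z)y_n
  so R(z) = (1 + 9/10z)/(1 − 1/10z).

Find x<0 with |R(x)|<1.
x=-1.04: |R|=0.0580
R=−1: 1+9/10x = −1+1/10x ⇒ -4/5x=2 ⇒ x=2/(-4/5)=-2.5000
Confirm numerically:
  x=-2.293: |R|=0.86529 <1
  x=-1.738: |R|=0.48066 <1
  x=-1.271: |R|=0.12767 <1
  x=-1.226: |R|=0.09211 <1
  x=-2.569: |R|=1.04392 >1
  x=-2.564: |R|=1.04075 >1
So |R|<1 on (-2.5000, 0).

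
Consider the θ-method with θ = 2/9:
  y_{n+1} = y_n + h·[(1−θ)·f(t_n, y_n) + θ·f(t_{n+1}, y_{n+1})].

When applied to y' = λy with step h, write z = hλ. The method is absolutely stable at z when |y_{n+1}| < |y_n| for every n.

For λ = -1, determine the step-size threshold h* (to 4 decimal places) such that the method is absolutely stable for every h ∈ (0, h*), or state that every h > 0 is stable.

Test eqn y'=λy, z=hλ:
  y_{n+1} = y_n + z·[7/9·y_n + 2/9·y_{n+1}] ⇒ (1 − 2/9z)y_{n+1} = (1 + 7/9z)y_n
  Hence R(z) = (1 + 7/9z)/(1 − 2/9z).

Boundary: |R(x)|=1, x<0.
x=-0.47: |R|=0.5744
R=−1: 1+7/9x = −1+2/9x ⇒ -5/9x=2 ⇒ x=2/(-5/9)=-3.6000
Confirm numerically:
  x=-2.685: |R|=0.68163 <1
  x=-2.637: |R|=0.66267 <1
  x=-1.578: |R|=0.16831 <1
  x=-4.071: |R|=1.13738 >1
  x=-3.776: |R|=1.05317 >1
Interval (-3.6000, 0).

(-3.6000,0); λ=-1 ⇒ h* = (18/5)/1 = 3.6000.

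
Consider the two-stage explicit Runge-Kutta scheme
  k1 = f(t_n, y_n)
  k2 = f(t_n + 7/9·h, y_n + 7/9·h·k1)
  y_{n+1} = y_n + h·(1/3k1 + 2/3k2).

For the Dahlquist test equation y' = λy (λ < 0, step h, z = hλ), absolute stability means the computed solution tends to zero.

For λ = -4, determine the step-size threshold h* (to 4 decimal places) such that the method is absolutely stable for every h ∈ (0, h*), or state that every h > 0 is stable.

(-1.9286,0); λ=-4 ⇒ h* = (27/14)/4 = 0.4821.

With y'=λy (z=hλ):
  k1=λy_n ⇒ h·k1=z·y_n;  k2=λ(1+7/9z)y_n ⇒ h·k2=z(1+7/9z)y_n
  y_{n+1}/y_n = 1 + 1/3z + 2/3z(1+7/9z) = 1 + z + 14/27z²
  Hence R(z) = 1 + z + 14/27z².

Need |R(x)|<1, x<0.
x=-1.74: |R|=0.8299
R=1: x+14/27x²=0 ⇒ x=−27/14=-1.9286; min R=1−1/(4·14/27)=0.5179>−1
Confirm numerically:
  x=-1.516: |R|=0.67569 <1
  x=-1.179: |R|=0.54176 <1
  x=-0.866: |R|=0.52287 <1
  x=-2.209: |R|=1.32120 >1
  x=-1.955: |R|=1.02679 >1
So |R|<1 on (-1.9286, 0).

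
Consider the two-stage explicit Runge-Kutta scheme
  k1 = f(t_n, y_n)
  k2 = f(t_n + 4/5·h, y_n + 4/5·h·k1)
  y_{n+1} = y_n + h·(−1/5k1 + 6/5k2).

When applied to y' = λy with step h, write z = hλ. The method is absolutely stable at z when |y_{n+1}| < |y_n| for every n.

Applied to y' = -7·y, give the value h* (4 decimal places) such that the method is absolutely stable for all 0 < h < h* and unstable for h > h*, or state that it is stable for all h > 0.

(-1.0417,0); λ=-7 ⇒ h* = (25/24)/7 = 0.1488.

On y'=λy, z=hλ:
  k1=λy_n ⇒ h·k1=z·y_n;  k2=λ(1+4/5z)y_n ⇒ h·k2=z(1+4/5z)y_n
  y_{n+1}/y_n = 1 − 1/5z + 6/5z(1+4/5z) = 1 + z + 24/25z²
  ⇒ R(z) = 1 + z + 24/25z².

Need |R(x)|<1, x<0.
x=-1.18: |R|=1.1567
R=1: x+24/25x²=0 ⇒ x=−25/24=-1.0417; min R=1−1/(4·24/25)=0.7396>−1
Confirm numerically:
  x=-0.858: |R|=0.84872 <1
  x=-0.781: |R|=0.80456 <1
  x=-0.588: |R|=0.74391 <1
  x=-1.590: |R|=1.83698 >1
  x=-1.469: |R|=1.60264 >1
  x=-1.450: |R|=1.56840 >1
So |R|<1 on (-1.0417, 0).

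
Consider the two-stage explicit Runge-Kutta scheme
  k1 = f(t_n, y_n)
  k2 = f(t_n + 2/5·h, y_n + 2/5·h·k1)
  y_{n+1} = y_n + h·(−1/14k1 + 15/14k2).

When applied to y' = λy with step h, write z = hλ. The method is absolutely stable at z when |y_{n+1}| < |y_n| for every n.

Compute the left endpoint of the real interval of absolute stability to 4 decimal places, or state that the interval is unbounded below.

left endpoint -2.3333.

With y'=λy (z=hλ):
  k1=λy_n ⇒ h·k1=z·y_n;  k2=λ(1+2/5z)y_n ⇒ h·k2=z(1+2/5z)y_n
  y_{n+1}/y_n = 1 − 1/14z + 15/14z(1+2/5z) = 1 + z + 3/7z²
  so R(z) = 1 + z + 3/7z².

Need |R(x)|<1, x<0.
x=-1.74: |R|=0.5575
R=1: x+3/7x²=0 ⇒ x=−7/3=-2.3333; min R=1−1/(4·3/7)=0.4167>−1
Confirm numerically:
  x=-2.287: |R|=0.95459 <1
  x=-2.128: |R|=0.81274 <1
  x=-1.962: |R|=0.68776 <1
  x=-1.406: |R|=0.44122 <1
  x=-2.798: |R|=1.55720 >1
  x=-2.762: |R|=1.50742 >1
  x=-2.687: |R|=1.40727 >1
So |R|<1 on (-2.3333, 0).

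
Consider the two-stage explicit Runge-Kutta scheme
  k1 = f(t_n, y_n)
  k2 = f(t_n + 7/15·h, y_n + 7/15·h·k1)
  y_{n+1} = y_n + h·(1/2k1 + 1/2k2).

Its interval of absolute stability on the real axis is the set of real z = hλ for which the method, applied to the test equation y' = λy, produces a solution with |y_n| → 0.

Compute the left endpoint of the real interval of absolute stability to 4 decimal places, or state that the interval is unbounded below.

With y'=λy (z=hλ):
  k1=λy_n ⇒ h·k1=z·y_n;  k2=λ(1+7/15z)y_n ⇒ h·k2=z(1+7/15z)y_n
  y_{n+1}/y_n = 1 + 1/2z + 1/2z(1+7/15z) = 1 + z + 7/30z²
  R(z) = 1 + z + 7/30z².

Solve |R(x)|<1 on ℝ⁻.
x=-0.52: |R|=0.5431
R=1: x+7/30x²=0 ⇒ x=−30/7=-4.2857; min R=1−1/(4·7/30)=-0.0714>−1
Confirm numerically:
  x=-3.772: |R|=0.54786 <1
  x=-3.661: |R|=0.46635 <1
  x=-3.182: |R|=0.18053 <1
  x=-1.808: |R|=0.04527 <1
  x=-4.801: |R|=1.57724 >1
  x=-4.416: |R|=1.13425 >1
So |R|<1 on (-4.2857, 0).

left endpoint -4.2857.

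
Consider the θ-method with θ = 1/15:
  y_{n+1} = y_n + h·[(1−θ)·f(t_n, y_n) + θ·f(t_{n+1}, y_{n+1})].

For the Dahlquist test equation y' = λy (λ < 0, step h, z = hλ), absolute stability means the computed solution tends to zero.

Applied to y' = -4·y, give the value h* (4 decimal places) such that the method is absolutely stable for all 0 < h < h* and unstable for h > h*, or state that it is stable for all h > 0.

Set f=λy, z=hλ:
  y_{n+1} = y_n + z·[14/15·y_n + 1/15·y_{n+1}] ⇒ (1 − 1/15z)y_{n+1} = (1 + 14/15z)y_n
  Hence R(z) = (1 + 14/15z)/(1 − 1/15z).

Find x<0 with |R(x)|<1.
x=-1.15: |R|=0.0681
R=−1: 1+14/15x = −1+1/15x ⇒ -13/15x=2 ⇒ x=2/(-13/15)=-2.3077
Confirm numerically:
  x=-1.801: |R|=0.60794 <1
  x=-1.338: |R|=0.22842 <1
  x=-1.295: |R|=0.19208 <1
  x=-1.216: |R|=0.12481 <1
  x=-2.637: |R|=1.24273 >1
  x=-2.431: |R|=1.09196 >1
So |R|<1 on (-2.3077, 0).

(-2.3077,0); λ=-4 ⇒ h* = (30/13)/4 = 0.5769.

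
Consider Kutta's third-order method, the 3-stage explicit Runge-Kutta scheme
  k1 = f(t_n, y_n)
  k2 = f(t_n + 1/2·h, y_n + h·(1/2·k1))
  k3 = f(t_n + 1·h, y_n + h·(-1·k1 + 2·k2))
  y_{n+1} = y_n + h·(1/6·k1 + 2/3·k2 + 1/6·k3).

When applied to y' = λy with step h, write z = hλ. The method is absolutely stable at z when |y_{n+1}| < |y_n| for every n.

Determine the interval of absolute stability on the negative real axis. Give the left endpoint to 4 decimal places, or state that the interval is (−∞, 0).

z∈(-2.5127,0).

On y'=λy, z=hλ:
  order 3, 3-stage ⇒ R(z)=1+z+z^2/2+z^3/6
  (e.g. R(-1.02)=0.32333, |R|=0.32333)

Find x<0 with |R(x)|<1.
x=-1.02: |R|=0.3233
|R(-2.91)|=1.7830 |R(-1.7)|=0.0738 |R(-0.78)|=0.4451
Bisect:
  x_lo=-3.3224 |R|=2.9157  x_hi=-0.3376 |R|=0.7129
  mid=-1.83004 |R|=0.17700 →hi
  mid=-2.57624 |R|=1.10749 →lo
  mid=-2.20314 |R|=0.55850 →hi
  mid=-2.38969 |R|=0.80881 →hi
  mid=-2.48296 |R|=0.95170 →hi
  mid=-2.52960 |R|=1.02793 →lo
  mid=-2.50628 |R|=0.98941 →hi
  mid=-2.51794 |R|=1.00857 →lo
  mid=-2.51211 |R|=0.99896 →hi
  mid=-2.51503 |R|=1.00376 →lo
  ...
  [-2.51284,-2.51266] ⇒ x*=-2.5127
Interval (-2.5127, 0).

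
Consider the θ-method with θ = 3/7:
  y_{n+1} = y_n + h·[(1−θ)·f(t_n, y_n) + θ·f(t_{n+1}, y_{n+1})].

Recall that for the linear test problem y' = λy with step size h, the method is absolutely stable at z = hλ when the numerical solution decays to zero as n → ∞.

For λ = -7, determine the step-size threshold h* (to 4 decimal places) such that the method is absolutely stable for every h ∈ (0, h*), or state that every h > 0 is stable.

On y'=λy, z=hλ:
  y_{n+1} = y_n + z·[4/7·y_n + 3/7·y_{n+1}] ⇒ (1 − 3/7z)y_{n+1} = (1 + 4/7z)y_n
  so R(z) = (1 + 4/7z)/(1 − 3/7z).

Find x<0 with |R(x)|<1.
x=-1.23: |R|=0.1946
R=−1: 1+4/7x = −1+3/7x ⇒ -1/7x=2 ⇒ x=2/(-1/7)=-14.0000
Confirm numerically:
  x=-11.969: |R|=0.95267 <1
  x=-10.582: |R|=0.91178 <1
  x=-5.897: |R|=0.67182 <1
  x=-14.124: |R|=1.00251 >1
  x=-14.066: |R|=1.00134 >1
Stable set (-14.0000, 0).

(-14.0000,0); λ=-7 ⇒ h* = (14)/7 = 2.0000.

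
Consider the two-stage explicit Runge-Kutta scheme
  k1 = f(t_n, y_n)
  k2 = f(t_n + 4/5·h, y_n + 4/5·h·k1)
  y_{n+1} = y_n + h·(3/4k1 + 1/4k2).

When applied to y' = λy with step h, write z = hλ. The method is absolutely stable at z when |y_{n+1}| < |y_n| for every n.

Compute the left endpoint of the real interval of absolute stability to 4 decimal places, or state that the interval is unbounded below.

Test eqn y'=λy, z=hλ:
  k1=λy_n ⇒ h·k1=z·y_n;  k2=λ(1+4/5z)y_n ⇒ h·k2=z(1+4/5z)y_n
  y_{n+1}/y_n = 1 + 3/4z + 1/4z(1+4/5z) = 1 + z + 1/5z²
  ⇒ R(z) = 1 + z + 1/5z².

Find x<0 with |R(x)|<1.
x=-1.4: |R|=0.0080
R=1: x+1/5x²=0 ⇒ x=−5=-5.0000; min R=1−1/(4·1/5)=-0.2500>−1
Confirm numerically:
  x=-3.157: |R|=0.16367 <1
  x=-2.101: |R|=0.21816 <1
  x=-2.054: |R|=0.21022 <1
  x=-5.569: |R|=1.63375 >1
  x=-5.399: |R|=1.43084 >1
So |R|<1 on (-5.0000, 0).

left endpoint -5.0000.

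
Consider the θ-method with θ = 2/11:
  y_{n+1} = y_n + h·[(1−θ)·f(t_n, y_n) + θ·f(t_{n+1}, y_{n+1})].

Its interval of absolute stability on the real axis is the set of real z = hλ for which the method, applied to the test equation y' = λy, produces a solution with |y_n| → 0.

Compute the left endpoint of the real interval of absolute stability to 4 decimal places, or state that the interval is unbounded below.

On y'=λy, z=hλ:
  y_{n+1} = y_n + z·[9/11·y_n + 2/11·y_{n+1}] ⇒ (1 − 2/11z)y_{n+1} = (1 + 9/11z)y_n
  ⇒ R(z) = (1 + 9/11z)/(1 − 2/11z).

Need |R(x)|<1, x<0.
x=-0.63: |R|=0.4347
R=−1: 1+9/11x = −1+2/11x ⇒ -7/11x=2 ⇒ x=2/(-7/11)=-3.1429
Confirm numerically:
  x=-2.386: |R|=0.66409 <1
  x=-2.198: |R|=0.57041 <1
  x=-1.931: |R|=0.42922 <1
  x=-3.703: |R|=1.21303 >1
  x=-3.687: |R|=1.20730 >1
  x=-3.182: |R|=1.01578 >1
Stable set (-3.1429, 0).

left endpoint -3.1429.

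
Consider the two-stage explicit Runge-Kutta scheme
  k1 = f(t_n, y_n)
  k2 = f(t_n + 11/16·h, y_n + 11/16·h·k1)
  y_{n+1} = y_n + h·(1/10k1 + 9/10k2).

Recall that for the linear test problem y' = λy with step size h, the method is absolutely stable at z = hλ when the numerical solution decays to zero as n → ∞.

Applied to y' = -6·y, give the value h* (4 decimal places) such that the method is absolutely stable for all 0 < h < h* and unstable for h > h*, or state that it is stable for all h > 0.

With y'=λy (z=hλ):
  k1=λy_n ⇒ h·k1=z·y_n;  k2=λ(1+11/16z)y_n ⇒ h·k2=z(1+11/16z)y_n
  y_{n+1}/y_n = 1 + 1/10z + 9/10z(1+11/16z) = 1 + z + 99/160z²
  ⇒ R(z) = 1 + z + 99/160z².

Need |R(x)|<1, x<0.
x=-0.97: |R|=0.6122
R=1: x+99/160x²=0 ⇒ x=−160/99=-1.6162; min R=1−1/(4·99/160)=0.5960>−1
Confirm numerically:
  x=-1.374: |R|=0.79412 <1
  x=-1.234: |R|=0.70821 <1
  x=-1.152: |R|=0.66915 <1
  x=-1.000: |R|=0.61875 <1
  x=-2.100: |R|=1.62869 >1
  x=-2.030: |R|=1.51981 >1
Stable set (-1.6162, 0).

(-1.6162,0); λ=-6 ⇒ h* = (160/99)/6 = 0.2694.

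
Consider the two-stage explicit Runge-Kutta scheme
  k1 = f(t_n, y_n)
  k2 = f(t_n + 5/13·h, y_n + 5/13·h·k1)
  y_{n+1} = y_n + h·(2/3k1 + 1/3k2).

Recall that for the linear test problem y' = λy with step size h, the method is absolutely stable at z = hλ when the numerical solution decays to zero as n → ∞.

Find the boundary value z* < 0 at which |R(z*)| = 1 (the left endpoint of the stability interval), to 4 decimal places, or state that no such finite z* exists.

z* = -7.8000.

Set f=λy, z=hλ:
  k1=λy_n ⇒ h·k1=z·y_n;  k2=λ(1+5/13z)y_n ⇒ h·k2=z(1+5/13z)y_n
  y_{n+1}/y_n = 1 + 2/3z + 1/3z(1+5/13z) = 1 + z + 5/39z²
  so R(z) = 1 + z + 5/39z².

Boundary: |R(x)|=1, x<0.
x=-0.3: |R|=0.7115
R=1: x+5/39x²=0 ⇒ x=−39/5=-7.8000; min R=1−1/(4·5/39)=-0.9500>−1
Confirm numerically:
  x=-7.422: |R|=0.64032 <1
  x=-5.325: |R|=0.68966 <1
  x=-5.100: |R|=0.76538 <1
  x=-8.340: |R|=1.57738 >1
  x=-8.198: |R|=1.41831 >1
So |R|<1 on (-7.8000, 0).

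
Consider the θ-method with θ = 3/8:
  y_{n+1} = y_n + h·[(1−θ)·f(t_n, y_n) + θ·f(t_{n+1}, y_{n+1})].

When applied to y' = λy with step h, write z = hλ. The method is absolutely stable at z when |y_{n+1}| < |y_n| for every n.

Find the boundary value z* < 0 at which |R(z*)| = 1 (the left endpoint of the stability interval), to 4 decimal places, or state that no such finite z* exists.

Set f=λy, z=hλ:
  y_{n+1} = y_n + z·[5/8·y_n + 3/8·y_{n+1}] ⇒ (1 − 3/8z)y_{n+1} = (1 + 5/8z)y_n
  ⇒ R(z) = (1 + 5/8z)/(1 − 3/8z).

Solve |R(x)|<1 on ℝ⁻.
x=-1.54: |R|=0.0238
R=−1: 1+5/8x = −1+3/8x ⇒ -1/4x=2 ⇒ x=2/(-1/4)=-8.0000
Confirm numerically:
  x=-6.161: |R|=0.86112 <1
  x=-5.766: |R|=0.82339 <1
  x=-4.301: |R|=0.64608 <1
  x=-3.437: |R|=0.50161 <1
  x=-8.152: |R|=1.00937 >1
  x=-8.129: |R|=1.00797 >1
So |R|<1 on (-8.0000, 0).

left endpoint -8.0000.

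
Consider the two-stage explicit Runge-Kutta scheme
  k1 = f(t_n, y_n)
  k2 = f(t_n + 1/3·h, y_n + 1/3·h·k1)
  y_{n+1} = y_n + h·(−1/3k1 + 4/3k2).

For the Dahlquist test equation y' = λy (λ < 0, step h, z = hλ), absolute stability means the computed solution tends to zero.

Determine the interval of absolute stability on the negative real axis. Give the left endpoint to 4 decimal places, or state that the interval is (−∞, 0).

Set f=λy, z=hλ:
  k1=λy_n ⇒ h·k1=z·y_n;  k2=λ(1+1/3z)y_n ⇒ h·k2=z(1+1/3z)y_n
  y_{n+1}/y_n = 1 − 1/3z + 4/3z(1+1/3z) = 1 + z + 4/9z²
  Hence R(z) = 1 + z + 4/9z².

Solve |R(x)|<1 on ℝ⁻.
x=-1.19: |R|=0.4394
R=1: x+4/9x²=0 ⇒ x=−9/4=-2.2500; min R=1−1/(4·4/9)=0.4375>−1
Confirm numerically:
  x=-1.779: |R|=0.62760 <1
  x=-1.313: |R|=0.45321 <1
  x=-1.117: |R|=0.43753 <1
  x=-2.393: |R|=1.15209 >1
  x=-2.374: |R|=1.13083 >1
Stable set (-2.2500, 0).

z∈(-2.2500,0).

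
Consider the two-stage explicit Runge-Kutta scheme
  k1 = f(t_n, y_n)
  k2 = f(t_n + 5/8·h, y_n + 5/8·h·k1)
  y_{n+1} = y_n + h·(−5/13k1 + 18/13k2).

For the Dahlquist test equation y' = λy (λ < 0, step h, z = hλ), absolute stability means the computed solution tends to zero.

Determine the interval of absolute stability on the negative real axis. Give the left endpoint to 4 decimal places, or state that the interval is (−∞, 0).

With y'=λy (z=hλ):
  k1=λy_n ⇒ h·k1=z·y_n;  k2=λ(1+5/8z)y_n ⇒ h·k2=z(1+5/8z)y_n
  y_{n+1}/y_n = 1 − 5/13z + 18/13z(1+5/8z) = 1 + z + 45/52z²
  ⇒ R(z) = 1 + z + 45/52z².

Find x<0 with |R(x)|<1.
x=-1.6: |R|=1.6154
R=1: x+45/52x²=0 ⇒ x=−52/45=-1.1556; min R=1−1/(4·45/52)=0.7111>−1
Confirm numerically:
  x=-1.037: |R|=0.89361 <1
  x=-0.986: |R|=0.85532 <1
  x=-0.612: |R|=0.71212 <1
  x=-1.729: |R|=1.85802 >1
  x=-1.667: |R|=1.73781 >1
  x=-1.524: |R|=1.48592 >1
Interval (-1.1556, 0).

(-1.1556, 0).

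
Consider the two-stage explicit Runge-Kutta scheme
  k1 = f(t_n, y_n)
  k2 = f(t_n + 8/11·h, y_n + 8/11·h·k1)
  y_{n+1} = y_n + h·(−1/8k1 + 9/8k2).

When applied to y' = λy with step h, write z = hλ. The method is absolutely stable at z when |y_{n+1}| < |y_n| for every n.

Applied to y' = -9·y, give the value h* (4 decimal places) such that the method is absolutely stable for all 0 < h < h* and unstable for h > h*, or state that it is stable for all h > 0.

(-1.2222,0); λ=-9 ⇒ h* = (11/9)/9 = 0.1358.

With y'=λy (z=hλ):
  k1=λy_n ⇒ h·k1=z·y_n;  k2=λ(1+8/11z)y_n ⇒ h·k2=z(1+8/11z)y_n
  y_{n+1}/y_n = 1 − 1/8z + 9/8z(1+8/11z) = 1 + z + 9/11z²
  so R(z) = 1 + z + 9/11z².

Find x<0 with |R(x)|<1.
x=-1.69: |R|=1.6468
R=1: x+9/11x²=0 ⇒ x=−11/9=-1.2222; min R=1−1/(4·9/11)=0.6944>−1
Confirm numerically:
  x=-1.137: |R|=0.92072 <1
  x=-0.986: |R|=0.80943 <1
  x=-0.791: |R|=0.72092 <1
  x=-0.771: |R|=0.71536 <1
  x=-1.512: |R|=1.35848 >1
  x=-1.347: |R|=1.13752 >1
Stable set (-1.2222, 0).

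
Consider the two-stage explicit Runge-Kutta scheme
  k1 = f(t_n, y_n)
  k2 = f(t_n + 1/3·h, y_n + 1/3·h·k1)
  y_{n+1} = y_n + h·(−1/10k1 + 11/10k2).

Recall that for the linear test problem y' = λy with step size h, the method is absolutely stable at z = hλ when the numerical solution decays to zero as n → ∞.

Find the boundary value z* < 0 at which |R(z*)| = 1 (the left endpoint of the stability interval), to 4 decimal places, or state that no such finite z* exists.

Test eqn y'=λy, z=hλ:
  k1=λy_n ⇒ h·k1=z·y_n;  k2=λ(1+1/3z)y_n ⇒ h·k2=z(1+1/3z)y_n
  y_{n+1}/y_n = 1 − 1/10z + 11/10z(1+1/3z) = 1 + z + 11/30z²
  R(z) = 1 + z + 11/30z².

Find x<0 with |R(x)|<1.
x=-0.32: |R|=0.7175
R=1: x+11/30x²=0 ⇒ x=−30/11=-2.7273; min R=1−1/(4·11/30)=0.3182>−1
Confirm numerically:
  x=-2.310: |R|=0.64657 <1
  x=-2.307: |R|=0.64449 <1
  x=-1.830: |R|=0.39793 <1
  x=-1.637: |R|=0.34558 <1
  x=-3.054: |R|=1.36587 >1
  x=-2.990: |R|=1.28804 >1
  x=-2.867: |R|=1.14689 >1
Stable set (-2.7273, 0).

left endpoint -2.7273.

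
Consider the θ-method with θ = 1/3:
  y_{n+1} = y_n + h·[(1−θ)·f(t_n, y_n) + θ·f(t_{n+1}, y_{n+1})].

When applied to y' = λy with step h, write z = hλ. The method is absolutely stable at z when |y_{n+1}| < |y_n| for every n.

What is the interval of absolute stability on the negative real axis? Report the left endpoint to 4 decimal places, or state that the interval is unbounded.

(-6.0000, 0).

With y'=λy (z=hλ):
  y_{n+1} = y_n + z·[2/3·y_n + 1/3·y_{n+1}] ⇒ (1 − 1/3z)y_{n+1} = (1 + 2/3z)y_n
  so R(z) = (1 + 2/3z)/(1 − 1/3z).

Solve |R(x)|<1 on ℝ⁻.
x=-0.95: |R|=0.2785
R=−1: 1+2/3x = −1+1/3x ⇒ -1/3x=2 ⇒ x=2/(-1/3)=-6.0000
Confirm numerically:
  x=-5.685: |R|=0.96373 <1
  x=-5.517: |R|=0.94329 <1
  x=-5.491: |R|=0.94005 <1
  x=-5.350: |R|=0.92216 <1
  x=-6.375: |R|=1.04000 >1
  x=-6.239: |R|=1.02587 >1
Interval (-6.0000, 0).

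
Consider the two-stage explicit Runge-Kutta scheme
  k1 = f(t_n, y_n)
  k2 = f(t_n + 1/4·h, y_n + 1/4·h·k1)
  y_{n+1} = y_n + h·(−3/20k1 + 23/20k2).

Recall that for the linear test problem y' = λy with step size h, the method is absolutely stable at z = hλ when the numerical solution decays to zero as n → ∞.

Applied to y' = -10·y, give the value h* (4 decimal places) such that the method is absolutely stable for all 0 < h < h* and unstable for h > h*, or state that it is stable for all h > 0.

With y'=λy (z=hλ):
  k1=λy_n ⇒ h·k1=z·y_n;  k2=λ(1+1/4z)y_n ⇒ h·k2=z(1+1/4z)y_n
  y_{n+1}/y_n = 1 − 3/20z + 23/20z(1+1/4z) = 1 + z + 23/80z²
  ⇒ R(z) = 1 + z + 23/80z².

Need |R(x)|<1, x<0.
x=-1.19: |R|=0.2171
R=1: x+23/80x²=0 ⇒ x=−80/23=-3.4783; min R=1−1/(4·23/80)=0.1304>−1
Confirm numerically:
  x=-2.895: |R|=0.51454 <1
  x=-2.775: |R|=0.43893 <1
  x=-2.451: |R|=0.27613 <1
  x=-2.077: |R|=0.16325 <1
  x=-3.882: |R|=1.45060 >1
  x=-3.675: |R|=1.20787 >1
Stable set (-3.4783, 0).

(-3.4783,0); λ=-10 ⇒ h* = (80/23)/10 = 0.3478.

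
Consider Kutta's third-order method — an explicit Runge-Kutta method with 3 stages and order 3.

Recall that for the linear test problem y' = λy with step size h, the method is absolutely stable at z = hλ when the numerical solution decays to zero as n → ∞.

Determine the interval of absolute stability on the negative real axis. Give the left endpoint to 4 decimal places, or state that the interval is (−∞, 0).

(-2.5127, 0).

On y'=λy, z=hλ:
  order 3, 3-stage ⇒ R(z)=1+z+z^2/2+z^3/6
  (e.g. R(-1.16)=0.25265, |R|=0.25265)

Find x<0 with |R(x)|<1.
x=-1.16: |R|=0.2527
|R(-2.61)|=1.1672 |R(-1.21)|=0.2268 |R(-0.66)|=0.5099
Bisect:
  x_lo=-2.9953 |R|=1.9882  x_hi=-0.1677 |R|=0.8456
  mid=-1.58149 |R|=0.00982 →hi
  mid=-2.28839 |R|=0.66730 →hi
  mid=-2.64183 |R|=1.22520 →lo
  mid=-2.46511 |R|=0.92337 →hi
  mid=-2.55347 |R|=1.06822 →lo
  mid=-2.50929 |R|=0.99433 →hi
  mid=-2.53138 |R|=1.03090 →lo
  mid=-2.52033 |R|=1.01252 →lo
  ...
  [-2.51291,-2.51274] ⇒ x*=-2.5127
So |R|<1 on (-2.5127, 0).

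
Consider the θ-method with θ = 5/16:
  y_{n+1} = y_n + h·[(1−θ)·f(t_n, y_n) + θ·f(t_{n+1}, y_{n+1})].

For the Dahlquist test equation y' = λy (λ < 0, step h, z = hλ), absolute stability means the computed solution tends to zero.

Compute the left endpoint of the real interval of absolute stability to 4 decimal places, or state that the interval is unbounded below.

z* = -5.3333.

With y'=λy (z=hλ):
  y_{n+1} = y_n + z·[11/16·y_n + 5/16·y_{n+1}] ⇒ (1 − 5/16z)y_{n+1} = (1 + 11/16z)y_n
  ⇒ R(z) = (1 + 11/16z)/(1 − 5/16z).

Need |R(x)|<1, x<0.
x=-1.25: |R|=0.1011
R=−1: 1+11/16x = −1+5/16x ⇒ -3/8x=2 ⇒ x=2/(-3/8)=-5.3333
Confirm numerically:
  x=-4.291: |R|=0.83303 <1
  x=-3.652: |R|=0.70555 <1
  x=-3.455: |R|=0.66131 <1
  x=-3.135: |R|=0.58358 <1
  x=-5.899: |R|=1.07460 >1
  x=-5.803: |R|=1.06260 >1
  x=-5.520: |R|=1.02569 >1
Interval (-5.3333, 0).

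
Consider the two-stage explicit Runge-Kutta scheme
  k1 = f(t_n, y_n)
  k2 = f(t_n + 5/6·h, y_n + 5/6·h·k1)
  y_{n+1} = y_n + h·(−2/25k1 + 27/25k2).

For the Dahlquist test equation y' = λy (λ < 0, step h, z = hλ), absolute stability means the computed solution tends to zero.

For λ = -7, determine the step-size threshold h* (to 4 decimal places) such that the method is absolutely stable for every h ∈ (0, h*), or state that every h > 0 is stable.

On y'=λy, z=hλ:
  k1=λy_n ⇒ h·k1=z·y_n;  k2=λ(1+5/6z)y_n ⇒ h·k2=z(1+5/6z)y_n
  y_{n+1}/y_n = 1 − 2/25z + 27/25z(1+5/6z) = 1 + z + 9/10z²
  ⇒ R(z) = 1 + z + 9/10z².

Solve |R(x)|<1 on ℝ⁻.
x=-0.6: |R|=0.7240
R=1: x+9/10x²=0 ⇒ x=−10/9=-1.1111; min R=1−1/(4·9/10)=0.7222>−1
Confirm numerically:
  x=-0.850: |R|=0.80025 <1
  x=-0.679: |R|=0.73594 <1
  x=-0.619: |R|=0.72584 <1
  x=-0.597: |R|=0.72377 <1
  x=-1.678: |R|=1.85612 >1
  x=-1.664: |R|=1.82801 >1
  x=-1.544: |R|=1.60154 >1
Interval (-1.1111, 0).

(-1.1111,0); λ=-7 ⇒ h* = (10/9)/7 = 0.1587.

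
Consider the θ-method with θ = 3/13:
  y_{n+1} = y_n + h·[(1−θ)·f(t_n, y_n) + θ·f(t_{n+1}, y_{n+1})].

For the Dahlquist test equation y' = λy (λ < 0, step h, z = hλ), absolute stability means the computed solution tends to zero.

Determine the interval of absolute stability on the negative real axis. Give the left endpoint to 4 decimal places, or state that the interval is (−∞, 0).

z∈(-3.7143,0).

Test eqn y'=λy, z=hλ:
  y_{n+1} = y_n + z·[10/13·y_n + 3/13·y_{n+1}] ⇒ (1 − 3/13z)y_{n+1} = (1 + 10/13z)y_n
  ⇒ R(z) = (1 + 10/13z)/(1 − 3/13z).

Need |R(x)|<1, x<0.
x=-0.9: |R|=0.2548
R=−1: 1+10/13x = −1+3/13x ⇒ -7/13x=2 ⇒ x=2/(-7/13)=-3.7143
Confirm numerically:
  x=-3.259: |R|=0.86008 <1
  x=-3.034: |R|=0.78454 <1
  x=-2.979: |R|=0.76537 <1
  x=-2.783: |R|=0.69465 <1
  x=-4.120: |R|=1.11199 >1
  x=-3.977: |R|=1.07376 >1
  x=-3.851: |R|=1.03898 >1
Interval (-3.7143, 0).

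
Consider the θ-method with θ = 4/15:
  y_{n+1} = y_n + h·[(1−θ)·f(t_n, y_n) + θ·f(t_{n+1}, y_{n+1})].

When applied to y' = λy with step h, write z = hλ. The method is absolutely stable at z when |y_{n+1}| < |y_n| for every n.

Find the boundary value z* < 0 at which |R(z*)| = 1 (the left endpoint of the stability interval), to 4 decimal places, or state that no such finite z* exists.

z* = -4.2857.

On y'=λy, z=hλ:
  y_{n+1} = y_n + z·[11/15·y_n + 4/15·y_{n+1}] ⇒ (1 − 4/15z)y_{n+1} = (1 + 11/15z)y_n
  so R(z) = (1 + 11/15z)/(1 − 4/15z).

Boundary: |R(x)|=1, x<0.
x=-1.12: |R|=0.1376
R=−1: 1+11/15x = −1+4/15x ⇒ -7/15x=2 ⇒ x=2/(-7/15)=-4.2857
Confirm numerically:
  x=-4.208: |R|=0.98291 <1
  x=-2.893: |R|=0.63311 <1
  x=-2.185: |R|=0.38058 <1
  x=-4.606: |R|=1.06708 >1
  x=-4.566: |R|=1.05898 >1
  x=-4.534: |R|=1.05245 >1
So |R|<1 on (-4.2857, 0).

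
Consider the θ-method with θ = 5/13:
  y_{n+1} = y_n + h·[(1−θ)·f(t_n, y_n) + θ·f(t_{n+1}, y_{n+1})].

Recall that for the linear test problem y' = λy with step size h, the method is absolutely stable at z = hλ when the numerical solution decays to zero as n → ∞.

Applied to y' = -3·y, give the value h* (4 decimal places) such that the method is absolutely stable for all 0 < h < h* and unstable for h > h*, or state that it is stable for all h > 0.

Test eqn y'=λy, z=hλ:
  y_{n+1} = y_n + z·[8/13·y_n + 5/13·y_{n+1}] ⇒ (1 − 5/13z)y_{n+1} = (1 + 8/13z)y_n
  R(z) = (1 + 8/13z)/(1 − 5/13z).

Find x<0 with |R(x)|<1.
x=-1.69: |R|=0.0242
R=−1: 1+8/13x = −1+5/13x ⇒ -3/13x=2 ⇒ x=2/(-3/13)=-8.6667
Confirm numerically:
  x=-8.569: |R|=0.99475 <1
  x=-8.173: |R|=0.97251 <1
  x=-7.545: |R|=0.93366 <1
  x=-9.232: |R|=1.02867 >1
  x=-9.033: |R|=1.01889 >1
Interval (-8.6667, 0).

(-8.6667,0); λ=-3 ⇒ h* = (26/3)/3 = 2.8889.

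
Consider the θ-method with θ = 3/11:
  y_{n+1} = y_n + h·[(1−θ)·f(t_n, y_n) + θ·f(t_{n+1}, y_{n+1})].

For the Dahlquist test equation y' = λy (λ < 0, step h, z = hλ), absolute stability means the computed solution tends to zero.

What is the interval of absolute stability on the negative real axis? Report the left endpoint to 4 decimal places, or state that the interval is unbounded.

On y'=λy, z=hλ:
  y_{n+1} = y_n + z·[8/11·y_n + 3/11·y_{n+1}] ⇒ (1 − 3/11z)y_{n+1} = (1 + 8/11z)y_n
  Hence R(z) = (1 + 8/11z)/(1 − 3/11z).

Need |R(x)|<1, x<0.
x=-1.52: |R|=0.0746
R=−1: 1+8/11x = −1+3/11x ⇒ -5/11x=2 ⇒ x=2/(-5/11)=-4.4000
Confirm numerically:
  x=-3.013: |R|=0.65392 <1
  x=-2.676: |R|=0.54698 <1
  x=-2.408: |R|=0.45347 <1
  x=-4.668: |R|=1.05359 >1
  x=-4.583: |R|=1.03697 >1
  x=-4.468: |R|=1.01393 >1
Stable set (-4.4000, 0).

(-4.4000, 0).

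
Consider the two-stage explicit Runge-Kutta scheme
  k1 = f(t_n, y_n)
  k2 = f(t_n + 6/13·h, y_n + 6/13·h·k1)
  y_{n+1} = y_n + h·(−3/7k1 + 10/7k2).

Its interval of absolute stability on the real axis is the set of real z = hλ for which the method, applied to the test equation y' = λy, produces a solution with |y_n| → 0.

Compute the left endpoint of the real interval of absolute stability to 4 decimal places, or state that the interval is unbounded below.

Test eqn y'=λy, z=hλ:
  k1=λy_n ⇒ h·k1=z·y_n;  k2=λ(1+6/13z)y_n ⇒ h·k2=z(1+6/13z)y_n
  y_{n+1}/y_n = 1 − 3/7z + 10/7z(1+6/13z) = 1 + z + 60/91z²
  ⇒ R(z) = 1 + z + 60/91z².

Solve |R(x)|<1 on ℝ⁻.
x=-0.75: |R|=0.6209
R=1: x+60/91x²=0 ⇒ x=−91/60=-1.5167; min R=1−1/(4·60/91)=0.6208>−1
Confirm numerically:
  x=-1.010: |R|=0.66259 <1
  x=-0.865: |R|=0.62834 <1
  x=-0.852: |R|=0.62662 <1
  x=-1.844: |R|=1.39798 >1
  x=-1.723: |R|=1.23440 >1
  x=-1.547: |R|=1.03094 >1
Stable set (-1.5167, 0).

left endpoint -1.5167.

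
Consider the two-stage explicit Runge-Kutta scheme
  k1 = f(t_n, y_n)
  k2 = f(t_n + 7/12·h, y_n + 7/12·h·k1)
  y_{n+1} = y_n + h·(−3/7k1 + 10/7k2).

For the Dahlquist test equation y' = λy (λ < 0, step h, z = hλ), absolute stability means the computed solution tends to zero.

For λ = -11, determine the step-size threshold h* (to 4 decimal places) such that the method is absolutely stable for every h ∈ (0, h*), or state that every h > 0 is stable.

(-1.2000,0); λ=-11 ⇒ h* = (6/5)/11 = 0.1091.

With y'=λy (z=hλ):
  k1=λy_n ⇒ h·k1=z·y_n;  k2=λ(1+7/12z)y_n ⇒ h·k2=z(1+7/12z)y_n
  y_{n+1}/y_n = 1 − 3/7z + 10/7z(1+7/12z) = 1 + z + 5/6z²
  ⇒ R(z) = 1 + z + 5/6z².

Need |R(x)|<1, x<0.
x=-1.14: |R|=0.9430
R=1: x+5/6x²=0 ⇒ x=−6/5=-1.2000; min R=1−1/(4·5/6)=0.7000>−1
Confirm numerically:
  x=-1.109: |R|=0.91590 <1
  x=-1.048: |R|=0.86725 <1
  x=-0.591: |R|=0.70007 <1
  x=-0.485: |R|=0.71102 <1
  x=-1.663: |R|=1.64164 >1
  x=-1.533: |R|=1.42541 >1
  x=-1.432: |R|=1.27685 >1
Interval (-1.2000, 0).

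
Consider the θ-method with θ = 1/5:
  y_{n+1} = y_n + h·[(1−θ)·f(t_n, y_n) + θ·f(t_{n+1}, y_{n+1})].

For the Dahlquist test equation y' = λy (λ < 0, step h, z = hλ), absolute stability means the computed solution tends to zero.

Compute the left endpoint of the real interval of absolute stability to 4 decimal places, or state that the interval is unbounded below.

Test eqn y'=λy, z=hλ:
  y_{n+1} = y_n + z·[4/5·y_n + 1/5·y_{n+1}] ⇒ (1 − 1/5z)y_{n+1} = (1 + 4/5z)y_n
  so R(z) = (1 + 4/5z)/(1 − 1/5z).

Find x<0 with |R(x)|<1.
x=-1.5: |R|=0.1538
R=−1: 1+4/5x = −1+1/5x ⇒ -3/5x=2 ⇒ x=2/(-3/5)=-3.3333
Confirm numerically:
  x=-2.985: |R|=0.86913 <1
  x=-2.942: |R|=0.85218 <1
  x=-1.798: |R|=0.32245 <1
  x=-1.536: |R|=0.17503 <1
  x=-3.864: |R|=1.17960 >1
  x=-3.440: |R|=1.03791 >1
  x=-3.406: |R|=1.02593 >1
So |R|<1 on (-3.3333, 0).

left endpoint -3.3333.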